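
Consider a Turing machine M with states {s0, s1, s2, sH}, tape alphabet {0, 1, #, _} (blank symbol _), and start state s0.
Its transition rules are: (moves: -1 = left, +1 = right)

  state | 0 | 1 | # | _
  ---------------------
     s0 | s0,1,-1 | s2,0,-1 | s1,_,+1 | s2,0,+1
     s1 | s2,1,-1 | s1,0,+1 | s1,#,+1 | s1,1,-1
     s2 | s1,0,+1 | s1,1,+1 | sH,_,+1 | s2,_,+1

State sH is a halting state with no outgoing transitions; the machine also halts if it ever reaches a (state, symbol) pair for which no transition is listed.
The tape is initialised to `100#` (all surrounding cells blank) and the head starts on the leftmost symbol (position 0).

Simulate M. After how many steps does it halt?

s0 | _[1]00#__   read 1 → write 0, move -1, go to s2
s2 | [_]000#__   read _ → write _, move +1, go to s2
s2 | _[0]00#__   read 0 → write 0, move +1, go to s1
s1 | _0[0]0#__   read 0 → write 1, move -1, go to s2
s2 | _[0]10#__   read 0 → write 0, move +1, go to s1
s1 | _0[1]0#__   read 1 → write 0, move +1, go to s1
s1 | _00[0]#__   read 0 → write 1, move -1, go to s2
s2 | _0[0]1#__   read 0 → write 0, move +1, go to s1
s1 | _00[1]#__   read 1 → write 0, move +1, go to s1
s1 | _000[#]__   read # → write #, move +1, go to s1
s1 | _000#[_]_   read _ → write 1, move -1, go to s1
s1 | _000[#]1_   read # → write #, move +1, go to s1
s1 | _000#[1]_   read 1 → write 0, move +1, go to s1
s1 | _000#0[_]   read _ → write 1, move -1, go to s1
s1 | _000#[0]1   read 0 → write 1, move -1, go to s2
s2 | _000[#]11   read # → write _, move +1, go to sH
sH | _000_[1]1
M halts after 16 transitions.

16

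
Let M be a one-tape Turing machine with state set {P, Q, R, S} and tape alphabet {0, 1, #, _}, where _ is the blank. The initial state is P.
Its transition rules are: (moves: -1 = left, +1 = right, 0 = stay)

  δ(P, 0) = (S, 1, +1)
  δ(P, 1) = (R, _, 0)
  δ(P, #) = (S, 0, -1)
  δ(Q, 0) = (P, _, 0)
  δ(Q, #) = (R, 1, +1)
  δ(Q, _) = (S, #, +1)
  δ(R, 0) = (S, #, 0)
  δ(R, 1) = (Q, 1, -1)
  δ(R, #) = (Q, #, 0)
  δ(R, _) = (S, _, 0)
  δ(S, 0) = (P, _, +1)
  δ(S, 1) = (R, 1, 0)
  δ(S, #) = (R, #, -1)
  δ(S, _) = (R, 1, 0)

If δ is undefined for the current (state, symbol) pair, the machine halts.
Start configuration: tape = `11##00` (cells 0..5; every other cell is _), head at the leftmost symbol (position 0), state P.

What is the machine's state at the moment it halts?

Q

P | _[1]1##00   read 1 → write _, move 0, go to R
R | _[_]1##00   read _ → write _, move 0, go to S
S | _[_]1##00   read _ → write 1, move 0, go to R
R | _[1]1##00   read 1 → write 1, move -1, go to Q
Q | [_]11##00   read _ → write #, move +1, go to S
S | #[1]1##00   read 1 → write 1, move 0, go to R
R | #[1]1##00   read 1 → write 1, move -1, go to Q
Q | [#]11##00   read # → write 1, move +1, go to R
R | 1[1]1##00   read 1 → write 1, move -1, go to Q
Q | [1]11##00
No transition is defined for (Q, 1); M halts in state Q.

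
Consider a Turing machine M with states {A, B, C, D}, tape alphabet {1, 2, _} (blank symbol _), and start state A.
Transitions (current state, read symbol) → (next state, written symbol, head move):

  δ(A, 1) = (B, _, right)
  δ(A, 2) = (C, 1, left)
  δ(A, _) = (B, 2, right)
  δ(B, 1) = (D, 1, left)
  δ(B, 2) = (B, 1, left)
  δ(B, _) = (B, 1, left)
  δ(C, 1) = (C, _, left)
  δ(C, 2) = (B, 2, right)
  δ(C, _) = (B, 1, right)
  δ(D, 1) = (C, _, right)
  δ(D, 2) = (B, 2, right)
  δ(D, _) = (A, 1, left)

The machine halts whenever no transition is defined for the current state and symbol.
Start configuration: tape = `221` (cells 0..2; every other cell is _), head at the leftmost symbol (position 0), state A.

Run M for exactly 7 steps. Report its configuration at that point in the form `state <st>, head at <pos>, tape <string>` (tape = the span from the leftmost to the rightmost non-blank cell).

A | _[2]21   read 2 → write 1, move left, go to C
C | [_]121   read _ → write 1, move right, go to B
B | 1[1]21   read 1 → write 1, move left, go to D
D | [1]121   read 1 → write _, move right, go to C
C | _[1]21   read 1 → write _, move left, go to C
C | [_]_21   read _ → write 1, move right, go to B
B | 1[_]21   read _ → write 1, move left, go to B
B | [1]121
After 7 steps: state B, head at -1, tape 1121.

state B, head at -1, tape 1121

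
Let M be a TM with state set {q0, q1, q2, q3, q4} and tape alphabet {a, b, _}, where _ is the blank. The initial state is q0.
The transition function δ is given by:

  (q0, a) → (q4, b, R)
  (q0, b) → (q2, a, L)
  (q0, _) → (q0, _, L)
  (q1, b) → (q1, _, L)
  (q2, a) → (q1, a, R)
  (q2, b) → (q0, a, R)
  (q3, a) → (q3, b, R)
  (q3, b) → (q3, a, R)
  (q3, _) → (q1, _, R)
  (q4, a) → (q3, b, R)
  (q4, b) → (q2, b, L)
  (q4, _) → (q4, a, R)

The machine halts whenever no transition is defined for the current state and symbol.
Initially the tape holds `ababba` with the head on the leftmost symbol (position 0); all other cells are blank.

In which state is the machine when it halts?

q1

q0 | [a]babba   read a → write b, move R, go to q4
q4 | b[b]abba   read b → write b, move L, go to q2
q2 | [b]babba   read b → write a, move R, go to q0
q0 | a[b]abba   read b → write a, move L, go to q2
q2 | [a]aabba   read a → write a, move R, go to q1
q1 | a[a]abba
No transition is defined for (q1, a); M halts in state q1.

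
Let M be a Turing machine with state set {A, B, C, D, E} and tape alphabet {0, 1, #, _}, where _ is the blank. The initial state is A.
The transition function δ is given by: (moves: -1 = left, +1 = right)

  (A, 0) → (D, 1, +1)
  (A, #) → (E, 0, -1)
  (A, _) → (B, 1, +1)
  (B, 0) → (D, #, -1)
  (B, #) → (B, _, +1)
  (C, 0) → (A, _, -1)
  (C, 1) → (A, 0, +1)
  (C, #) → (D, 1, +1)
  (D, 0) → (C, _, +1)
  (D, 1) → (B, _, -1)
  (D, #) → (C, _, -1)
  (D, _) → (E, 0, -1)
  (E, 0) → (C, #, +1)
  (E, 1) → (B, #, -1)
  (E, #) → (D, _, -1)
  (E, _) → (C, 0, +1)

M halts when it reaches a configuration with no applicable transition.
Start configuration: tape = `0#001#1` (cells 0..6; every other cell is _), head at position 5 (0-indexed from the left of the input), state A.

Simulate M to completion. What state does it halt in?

A | 0#001[#]1   read # → write 0, move -1, go to E
E | 0#00[1]01   read 1 → write #, move -1, go to B
B | 0#0[0]#01   read 0 → write #, move -1, go to D
D | 0#[0]##01   read 0 → write _, move +1, go to C
C | 0#_[#]#01   read # → write 1, move +1, go to D
D | 0#_1[#]01   read # → write _, move -1, go to C
C | 0#_[1]_01   read 1 → write 0, move +1, go to A
A | 0#_0[_]01   read _ → write 1, move +1, go to B
B | 0#_01[0]1   read 0 → write #, move -1, go to D
D | 0#_0[1]#1   read 1 → write _, move -1, go to B
B | 0#_[0]_#1   read 0 → write #, move -1, go to D
D | 0#[_]#_#1   read _ → write 0, move -1, go to E
E | 0[#]0#_#1   read # → write _, move -1, go to D
D | [0]_0#_#1   read 0 → write _, move +1, go to C
C | _[_]0#_#1
No transition is defined for (C, _); M halts in state C.

C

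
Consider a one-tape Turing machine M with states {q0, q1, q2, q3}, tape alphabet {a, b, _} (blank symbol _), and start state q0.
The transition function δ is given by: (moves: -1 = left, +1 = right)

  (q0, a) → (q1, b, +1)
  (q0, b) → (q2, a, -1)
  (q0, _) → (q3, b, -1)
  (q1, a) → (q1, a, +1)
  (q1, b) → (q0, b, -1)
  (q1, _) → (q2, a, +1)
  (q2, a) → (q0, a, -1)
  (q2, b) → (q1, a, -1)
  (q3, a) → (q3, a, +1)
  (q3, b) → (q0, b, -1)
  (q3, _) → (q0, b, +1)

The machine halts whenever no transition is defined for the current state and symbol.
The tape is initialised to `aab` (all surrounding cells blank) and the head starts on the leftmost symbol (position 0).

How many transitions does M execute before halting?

q0 | __[a]ab   read a → write b, move +1, go to q1
q1 | __b[a]b   read a → write a, move +1, go to q1
q1 | __ba[b]   read b → write b, move -1, go to q0
q0 | __b[a]b   read a → write b, move +1, go to q1
q1 | __bb[b]   read b → write b, move -1, go to q0
q0 | __b[b]b   read b → write a, move -1, go to q2
q2 | __[b]ab   read b → write a, move -1, go to q1
q1 | _[_]aab   read _ → write a, move +1, go to q2
q2 | _a[a]ab   read a → write a, move -1, go to q0
q0 | _[a]aab   read a → write b, move +1, go to q1
q1 | _b[a]ab   read a → write a, move +1, go to q1
q1 | _ba[a]b   read a → write a, move +1, go to q1
q1 | _baa[b]   read b → write b, move -1, go to q0
q0 | _ba[a]b   read a → write b, move +1, go to q1
q1 | _bab[b]   read b → write b, move -1, go to q0
q0 | _ba[b]b   read b → write a, move -1, go to q2
q2 | _b[a]ab   read a → write a, move -1, go to q0
q0 | _[b]aab   read b → write a, move -1, go to q2
q2 | [_]aaab
M halts after 18 transitions.

18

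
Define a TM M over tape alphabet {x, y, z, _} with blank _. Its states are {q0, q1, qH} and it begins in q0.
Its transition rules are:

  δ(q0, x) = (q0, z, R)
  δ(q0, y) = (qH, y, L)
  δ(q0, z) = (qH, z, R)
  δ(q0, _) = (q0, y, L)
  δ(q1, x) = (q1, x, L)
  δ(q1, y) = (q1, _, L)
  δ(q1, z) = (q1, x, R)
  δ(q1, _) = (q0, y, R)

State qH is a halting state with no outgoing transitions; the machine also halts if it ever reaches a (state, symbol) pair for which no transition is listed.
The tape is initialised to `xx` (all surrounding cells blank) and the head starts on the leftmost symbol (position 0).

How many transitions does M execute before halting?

q0 | [x]x_   read x → write z, move R, go to q0
q0 | z[x]_   read x → write z, move R, go to q0
q0 | zz[_]   read _ → write y, move L, go to q0
q0 | z[z]y   read z → write z, move R, go to qH
qH | zz[y]
M halts after 4 transitions.

4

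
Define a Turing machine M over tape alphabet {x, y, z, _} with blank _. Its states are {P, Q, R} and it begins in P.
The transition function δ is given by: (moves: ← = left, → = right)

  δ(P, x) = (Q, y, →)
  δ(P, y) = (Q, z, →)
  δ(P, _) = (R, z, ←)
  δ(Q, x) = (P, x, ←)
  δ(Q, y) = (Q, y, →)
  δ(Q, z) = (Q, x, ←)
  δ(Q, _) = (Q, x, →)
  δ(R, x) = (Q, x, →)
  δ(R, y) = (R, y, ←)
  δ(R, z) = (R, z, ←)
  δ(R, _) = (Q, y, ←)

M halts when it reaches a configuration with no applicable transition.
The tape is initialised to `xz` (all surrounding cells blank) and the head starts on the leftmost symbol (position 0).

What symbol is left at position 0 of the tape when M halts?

z

state=P head=0 tape=[x]z   (P,x)→(Q,y,→)
state=Q head=1 tape=y[z]   (Q,z)→(Q,x,←)
state=Q head=0 tape=[y]x   (Q,y)→(Q,y,→)
state=Q head=1 tape=y[x]   (Q,x)→(P,x,←)
state=P head=0 tape=[y]x   (P,y)→(Q,z,→)
state=Q head=1 tape=z[x]   (Q,x)→(P,x,←)
state=P head=0 tape=[z]x
Cell 0 holds z when M halts.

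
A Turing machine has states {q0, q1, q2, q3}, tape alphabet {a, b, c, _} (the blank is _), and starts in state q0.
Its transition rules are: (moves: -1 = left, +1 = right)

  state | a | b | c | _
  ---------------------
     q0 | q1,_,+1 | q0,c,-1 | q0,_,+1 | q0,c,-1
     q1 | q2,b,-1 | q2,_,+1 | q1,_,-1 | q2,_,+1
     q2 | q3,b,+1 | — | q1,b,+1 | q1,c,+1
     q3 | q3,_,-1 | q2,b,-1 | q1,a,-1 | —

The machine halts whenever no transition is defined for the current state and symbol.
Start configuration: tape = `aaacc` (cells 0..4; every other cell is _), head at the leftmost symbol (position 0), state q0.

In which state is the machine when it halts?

q0 | [a]aacc_   read a → write _, move +1, go to q1
q1 | _[a]acc_   read a → write b, move -1, go to q2
q2 | [_]bacc_   read _ → write c, move +1, go to q1
q1 | c[b]acc_   read b → write _, move +1, go to q2
q2 | c_[a]cc_   read a → write b, move +1, go to q3
q3 | c_b[c]c_   read c → write a, move -1, go to q1
q1 | c_[b]ac_   read b → write _, move +1, go to q2
q2 | c__[a]c_   read a → write b, move +1, go to q3
q3 | c__b[c]_   read c → write a, move -1, go to q1
q1 | c__[b]a_   read b → write _, move +1, go to q2
q2 | c___[a]_   read a → write b, move +1, go to q3
q3 | c___b[_]
No transition is defined for (q3, _); M halts in state q3.

q3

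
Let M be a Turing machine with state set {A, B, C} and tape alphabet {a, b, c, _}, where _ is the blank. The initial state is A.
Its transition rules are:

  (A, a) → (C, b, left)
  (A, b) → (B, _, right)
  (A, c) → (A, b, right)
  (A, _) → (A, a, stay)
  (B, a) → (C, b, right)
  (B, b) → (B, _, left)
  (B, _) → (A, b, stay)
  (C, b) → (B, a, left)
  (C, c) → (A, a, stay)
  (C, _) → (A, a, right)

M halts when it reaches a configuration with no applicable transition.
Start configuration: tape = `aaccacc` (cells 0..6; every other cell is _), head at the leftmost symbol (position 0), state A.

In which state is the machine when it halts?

A | _[a]accacc   read a → write b, move left, go to C
C | [_]baccacc   read _ → write a, move right, go to A
A | a[b]accacc   read b → write _, move right, go to B
B | a_[a]ccacc   read a → write b, move right, go to C
C | a_b[c]cacc   read c → write a, move stay, go to A
A | a_b[a]cacc   read a → write b, move left, go to C
C | a_[b]bcacc   read b → write a, move left, go to B
B | a[_]abcacc   read _ → write b, move stay, go to A
A | a[b]abcacc   read b → write _, move right, go to B
B | a_[a]bcacc   read a → write b, move right, go to C
C | a_b[b]cacc   read b → write a, move left, go to B
B | a_[b]acacc   read b → write _, move left, go to B
B | a[_]_acacc   read _ → write b, move stay, go to A
A | a[b]_acacc   read b → write _, move right, go to B
B | a_[_]acacc   read _ → write b, move stay, go to A
A | a_[b]acacc   read b → write _, move right, go to B
B | a__[a]cacc   read a → write b, move right, go to C
C | a__b[c]acc   read c → write a, move stay, go to A
A | a__b[a]acc   read a → write b, move left, go to C
C | a__[b]bacc   read b → write a, move left, go to B
B | a_[_]abacc   read _ → write b, move stay, go to A
A | a_[b]abacc   read b → write _, move right, go to B
B | a__[a]bacc   read a → write b, move right, go to C
C | a__b[b]acc   read b → write a, move left, go to B
B | a__[b]aacc   read b → write _, move left, go to B
B | a_[_]_aacc   read _ → write b, move stay, go to A
A | a_[b]_aacc   read b → write _, move right, go to B
B | a__[_]aacc   read _ → write b, move stay, go to A
A | a__[b]aacc   read b → write _, move right, go to B
B | a___[a]acc   read a → write b, move right, go to C
C | a___b[a]cc
No transition is defined for (C, a); M halts in state C.

C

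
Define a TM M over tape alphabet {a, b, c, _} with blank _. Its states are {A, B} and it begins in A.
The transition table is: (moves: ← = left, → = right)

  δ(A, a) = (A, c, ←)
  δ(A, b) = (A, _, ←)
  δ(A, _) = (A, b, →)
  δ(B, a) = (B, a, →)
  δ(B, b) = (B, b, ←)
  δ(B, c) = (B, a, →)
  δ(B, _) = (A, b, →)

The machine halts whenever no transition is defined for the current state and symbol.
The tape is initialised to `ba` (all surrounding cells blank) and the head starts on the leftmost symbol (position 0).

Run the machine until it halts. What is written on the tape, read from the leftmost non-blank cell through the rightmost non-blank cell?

state=A head=0 tape=__[b]a   (A,b)→(A,_,←)
state=A head=-1 tape=_[_]_a   (A,_)→(A,b,→)
state=A head=0 tape=_b[_]a   (A,_)→(A,b,→)
state=A head=1 tape=_bb[a]   (A,a)→(A,c,←)
state=A head=0 tape=_b[b]c   (A,b)→(A,_,←)
state=A head=-1 tape=_[b]_c   (A,b)→(A,_,←)
state=A head=-2 tape=[_]__c   (A,_)→(A,b,→)
state=A head=-1 tape=b[_]_c   (A,_)→(A,b,→)
state=A head=0 tape=bb[_]c   (A,_)→(A,b,→)
state=A head=1 tape=bbb[c]
The non-blank tape span at halt is bbbc.

bbbc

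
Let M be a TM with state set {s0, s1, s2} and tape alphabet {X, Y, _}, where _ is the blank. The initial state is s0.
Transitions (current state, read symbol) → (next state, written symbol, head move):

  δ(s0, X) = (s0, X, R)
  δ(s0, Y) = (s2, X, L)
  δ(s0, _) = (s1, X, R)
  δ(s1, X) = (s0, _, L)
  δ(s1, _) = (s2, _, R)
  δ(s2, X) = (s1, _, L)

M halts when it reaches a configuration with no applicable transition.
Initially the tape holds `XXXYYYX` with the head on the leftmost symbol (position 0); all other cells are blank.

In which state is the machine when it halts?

s2

state=s0 head=0 tape=[X]XXYYYX   (s0,X)→(s0,X,R)
state=s0 head=1 tape=X[X]XYYYX   (s0,X)→(s0,X,R)
state=s0 head=2 tape=XX[X]YYYX   (s0,X)→(s0,X,R)
state=s0 head=3 tape=XXX[Y]YYX   (s0,Y)→(s2,X,L)
state=s2 head=2 tape=XX[X]XYYX   (s2,X)→(s1,_,L)
state=s1 head=1 tape=X[X]_XYYX   (s1,X)→(s0,_,L)
state=s0 head=0 tape=[X]__XYYX   (s0,X)→(s0,X,R)
state=s0 head=1 tape=X[_]_XYYX   (s0,_)→(s1,X,R)
state=s1 head=2 tape=XX[_]XYYX   (s1,_)→(s2,_,R)
state=s2 head=3 tape=XX_[X]YYX   (s2,X)→(s1,_,L)
state=s1 head=2 tape=XX[_]_YYX   (s1,_)→(s2,_,R)
state=s2 head=3 tape=XX_[_]YYX
No transition is defined for (s2, _); M halts in state s2.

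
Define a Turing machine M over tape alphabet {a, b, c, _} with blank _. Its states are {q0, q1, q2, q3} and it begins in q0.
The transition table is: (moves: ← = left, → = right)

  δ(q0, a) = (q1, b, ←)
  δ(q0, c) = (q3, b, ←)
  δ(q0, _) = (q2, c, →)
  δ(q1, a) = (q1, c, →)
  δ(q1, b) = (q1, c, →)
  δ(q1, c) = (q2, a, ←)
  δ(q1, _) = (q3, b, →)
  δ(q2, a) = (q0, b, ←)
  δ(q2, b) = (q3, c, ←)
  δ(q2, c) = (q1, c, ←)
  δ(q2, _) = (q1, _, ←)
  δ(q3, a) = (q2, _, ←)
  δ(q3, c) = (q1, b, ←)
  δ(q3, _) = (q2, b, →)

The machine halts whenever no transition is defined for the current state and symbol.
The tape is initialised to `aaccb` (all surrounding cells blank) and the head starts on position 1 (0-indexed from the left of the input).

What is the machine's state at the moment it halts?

q0

q0 | __a[a]ccb   read a → write b, move ←, go to q1
q1 | __[a]bccb   read a → write c, move →, go to q1
q1 | __c[b]ccb   read b → write c, move →, go to q1
q1 | __cc[c]cb   read c → write a, move ←, go to q2
q2 | __c[c]acb   read c → write c, move ←, go to q1
q1 | __[c]cacb   read c → write a, move ←, go to q2
q2 | _[_]acacb   read _ → write _, move ←, go to q1
q1 | [_]_acacb   read _ → write b, move →, go to q3
q3 | b[_]acacb   read _ → write b, move →, go to q2
q2 | bb[a]cacb   read a → write b, move ←, go to q0
q0 | b[b]bcacb
No transition is defined for (q0, b); M halts in state q0.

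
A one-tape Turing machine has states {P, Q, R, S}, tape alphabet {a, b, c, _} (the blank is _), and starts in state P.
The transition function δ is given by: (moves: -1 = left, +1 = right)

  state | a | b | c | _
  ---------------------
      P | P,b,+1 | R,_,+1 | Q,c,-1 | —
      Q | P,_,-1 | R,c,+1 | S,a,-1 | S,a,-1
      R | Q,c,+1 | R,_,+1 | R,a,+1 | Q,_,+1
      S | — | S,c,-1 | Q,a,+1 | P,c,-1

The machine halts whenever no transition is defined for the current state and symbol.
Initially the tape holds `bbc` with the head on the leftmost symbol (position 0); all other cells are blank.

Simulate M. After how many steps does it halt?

state=P head=0 tape=[b]bc___   (P,b)→(R,_,+1)
state=R head=1 tape=_[b]c___   (R,b)→(R,_,+1)
state=R head=2 tape=__[c]___   (R,c)→(R,a,+1)
state=R head=3 tape=__a[_]__   (R,_)→(Q,_,+1)
state=Q head=4 tape=__a_[_]_   (Q,_)→(S,a,-1)
state=S head=3 tape=__a[_]a_   (S,_)→(P,c,-1)
state=P head=2 tape=__[a]ca_   (P,a)→(P,b,+1)
state=P head=3 tape=__b[c]a_   (P,c)→(Q,c,-1)
state=Q head=2 tape=__[b]ca_   (Q,b)→(R,c,+1)
state=R head=3 tape=__c[c]a_   (R,c)→(R,a,+1)
state=R head=4 tape=__ca[a]_   (R,a)→(Q,c,+1)
state=Q head=5 tape=__cac[_]   (Q,_)→(S,a,-1)
state=S head=4 tape=__ca[c]a   (S,c)→(Q,a,+1)
state=Q head=5 tape=__caa[a]   (Q,a)→(P,_,-1)
state=P head=4 tape=__ca[a]_   (P,a)→(P,b,+1)
state=P head=5 tape=__cab[_]
M halts after 15 transitions.

15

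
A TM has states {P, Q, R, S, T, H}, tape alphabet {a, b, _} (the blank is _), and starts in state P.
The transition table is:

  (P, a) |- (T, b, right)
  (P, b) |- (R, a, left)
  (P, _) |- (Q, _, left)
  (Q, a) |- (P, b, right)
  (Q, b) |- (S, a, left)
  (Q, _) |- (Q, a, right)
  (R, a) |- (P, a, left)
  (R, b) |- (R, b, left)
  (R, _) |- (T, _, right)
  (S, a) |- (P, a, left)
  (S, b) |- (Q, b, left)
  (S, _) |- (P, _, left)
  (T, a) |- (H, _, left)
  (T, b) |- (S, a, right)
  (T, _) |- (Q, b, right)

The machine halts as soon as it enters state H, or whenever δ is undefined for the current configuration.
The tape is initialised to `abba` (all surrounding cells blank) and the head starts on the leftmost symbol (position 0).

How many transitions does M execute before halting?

18

P | _[a]bba   read a → write b, move right, go to T
T | _b[b]ba   read b → write a, move right, go to S
S | _ba[b]a   read b → write b, move left, go to Q
Q | _b[a]ba   read a → write b, move right, go to P
P | _bb[b]a   read b → write a, move left, go to R
R | _b[b]aa   read b → write b, move left, go to R
R | _[b]baa   read b → write b, move left, go to R
R | [_]bbaa   read _ → write _, move right, go to T
T | _[b]baa   read b → write a, move right, go to S
S | _a[b]aa   read b → write b, move left, go to Q
Q | _[a]baa   read a → write b, move right, go to P
P | _b[b]aa   read b → write a, move left, go to R
R | _[b]aaa   read b → write b, move left, go to R
R | [_]baaa   read _ → write _, move right, go to T
T | _[b]aaa   read b → write a, move right, go to S
S | _a[a]aa   read a → write a, move left, go to P
P | _[a]aaa   read a → write b, move right, go to T
T | _b[a]aa   read a → write _, move left, go to H
H | _[b]_aa
M halts after 18 transitions.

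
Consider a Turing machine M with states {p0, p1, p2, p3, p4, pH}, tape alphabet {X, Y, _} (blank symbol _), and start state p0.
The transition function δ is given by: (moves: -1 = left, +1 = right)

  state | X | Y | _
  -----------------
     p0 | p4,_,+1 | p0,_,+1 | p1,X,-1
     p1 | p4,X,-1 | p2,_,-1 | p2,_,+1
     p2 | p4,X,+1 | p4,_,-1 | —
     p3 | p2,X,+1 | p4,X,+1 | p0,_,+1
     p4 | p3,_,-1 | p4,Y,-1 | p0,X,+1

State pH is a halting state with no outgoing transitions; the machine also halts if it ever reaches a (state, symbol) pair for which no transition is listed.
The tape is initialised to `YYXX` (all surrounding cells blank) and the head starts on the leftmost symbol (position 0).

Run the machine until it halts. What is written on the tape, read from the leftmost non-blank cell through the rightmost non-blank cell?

X_X

p0 | [Y]YXX__   read Y → write _, move +1, go to p0
p0 | _[Y]XX__   read Y → write _, move +1, go to p0
p0 | __[X]X__   read X → write _, move +1, go to p4
p4 | ___[X]__   read X → write _, move -1, go to p3
p3 | __[_]___   read _ → write _, move +1, go to p0
p0 | ___[_]__   read _ → write X, move -1, go to p1
p1 | __[_]X__   read _ → write _, move +1, go to p2
p2 | ___[X]__   read X → write X, move +1, go to p4
p4 | ___X[_]_   read _ → write X, move +1, go to p0
p0 | ___XX[_]   read _ → write X, move -1, go to p1
p1 | ___X[X]X   read X → write X, move -1, go to p4
p4 | ___[X]XX   read X → write _, move -1, go to p3
p3 | __[_]_XX   read _ → write _, move +1, go to p0
p0 | ___[_]XX   read _ → write X, move -1, go to p1
p1 | __[_]XXX   read _ → write _, move +1, go to p2
p2 | ___[X]XX   read X → write X, move +1, go to p4
p4 | ___X[X]X   read X → write _, move -1, go to p3
p3 | ___[X]_X   read X → write X, move +1, go to p2
p2 | ___X[_]X
The non-blank tape span at halt is X_X.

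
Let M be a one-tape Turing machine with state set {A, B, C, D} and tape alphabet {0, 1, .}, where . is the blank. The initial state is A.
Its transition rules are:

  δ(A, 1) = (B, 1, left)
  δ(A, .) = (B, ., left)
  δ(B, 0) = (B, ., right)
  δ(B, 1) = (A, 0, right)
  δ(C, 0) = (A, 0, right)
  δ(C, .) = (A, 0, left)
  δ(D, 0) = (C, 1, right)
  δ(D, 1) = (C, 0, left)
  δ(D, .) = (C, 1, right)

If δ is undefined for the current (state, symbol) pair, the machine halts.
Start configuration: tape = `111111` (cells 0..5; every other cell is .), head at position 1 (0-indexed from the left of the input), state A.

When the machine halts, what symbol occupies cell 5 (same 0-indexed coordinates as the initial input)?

.

state=A head=1 tape=1[1]1111.   (A,1)→(B,1,left)
state=B head=0 tape=[1]11111.   (B,1)→(A,0,right)
state=A head=1 tape=0[1]1111.   (A,1)→(B,1,left)
state=B head=0 tape=[0]11111.   (B,0)→(B,.,right)
state=B head=1 tape=.[1]1111.   (B,1)→(A,0,right)
state=A head=2 tape=.0[1]111.   (A,1)→(B,1,left)
state=B head=1 tape=.[0]1111.   (B,0)→(B,.,right)
state=B head=2 tape=..[1]111.   (B,1)→(A,0,right)
state=A head=3 tape=..0[1]11.   (A,1)→(B,1,left)
state=B head=2 tape=..[0]111.   (B,0)→(B,.,right)
state=B head=3 tape=...[1]11.   (B,1)→(A,0,right)
state=A head=4 tape=...0[1]1.   (A,1)→(B,1,left)
state=B head=3 tape=...[0]11.   (B,0)→(B,.,right)
state=B head=4 tape=....[1]1.   (B,1)→(A,0,right)
state=A head=5 tape=....0[1].   (A,1)→(B,1,left)
state=B head=4 tape=....[0]1.   (B,0)→(B,.,right)
state=B head=5 tape=.....[1].   (B,1)→(A,0,right)
state=A head=6 tape=.....0[.]   (A,.)→(B,.,left)
state=B head=5 tape=.....[0].   (B,0)→(B,.,right)
state=B head=6 tape=......[.]
Cell 5 holds . when M halts.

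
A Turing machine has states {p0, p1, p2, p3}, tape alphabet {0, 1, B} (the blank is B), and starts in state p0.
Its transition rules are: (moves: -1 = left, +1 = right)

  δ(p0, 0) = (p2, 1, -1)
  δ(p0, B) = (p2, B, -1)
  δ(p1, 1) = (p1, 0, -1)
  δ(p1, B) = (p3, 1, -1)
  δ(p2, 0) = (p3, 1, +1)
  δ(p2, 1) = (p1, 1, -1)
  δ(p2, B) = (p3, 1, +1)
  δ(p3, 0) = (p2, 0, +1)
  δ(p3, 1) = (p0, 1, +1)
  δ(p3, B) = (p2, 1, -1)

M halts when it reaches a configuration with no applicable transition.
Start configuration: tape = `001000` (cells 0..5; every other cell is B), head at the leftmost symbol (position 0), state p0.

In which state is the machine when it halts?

p0

state=p0 head=0 tape=BBBB[0]01000   (p0,0)→(p2,1,-1)
state=p2 head=-1 tape=BBB[B]101000   (p2,B)→(p3,1,+1)
state=p3 head=0 tape=BBB1[1]01000   (p3,1)→(p0,1,+1)
state=p0 head=1 tape=BBB11[0]1000   (p0,0)→(p2,1,-1)
state=p2 head=0 tape=BBB1[1]11000   (p2,1)→(p1,1,-1)
state=p1 head=-1 tape=BBB[1]111000   (p1,1)→(p1,0,-1)
state=p1 head=-2 tape=BB[B]0111000   (p1,B)→(p3,1,-1)
state=p3 head=-3 tape=B[B]10111000   (p3,B)→(p2,1,-1)
state=p2 head=-4 tape=[B]110111000   (p2,B)→(p3,1,+1)
state=p3 head=-3 tape=1[1]10111000   (p3,1)→(p0,1,+1)
state=p0 head=-2 tape=11[1]0111000
No transition is defined for (p0, 1); M halts in state p0.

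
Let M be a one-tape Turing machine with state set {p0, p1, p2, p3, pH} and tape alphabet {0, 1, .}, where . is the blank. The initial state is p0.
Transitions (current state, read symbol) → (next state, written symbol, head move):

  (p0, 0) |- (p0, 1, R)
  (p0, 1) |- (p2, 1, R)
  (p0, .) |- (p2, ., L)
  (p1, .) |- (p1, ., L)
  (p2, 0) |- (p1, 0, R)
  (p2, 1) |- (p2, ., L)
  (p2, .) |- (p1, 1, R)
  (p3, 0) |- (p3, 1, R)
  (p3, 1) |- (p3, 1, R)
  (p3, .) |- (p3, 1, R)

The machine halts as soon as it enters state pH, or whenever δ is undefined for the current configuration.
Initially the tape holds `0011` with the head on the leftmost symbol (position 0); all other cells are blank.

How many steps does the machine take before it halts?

p0 | .[0]011   read 0 → write 1, move R, go to p0
p0 | .1[0]11   read 0 → write 1, move R, go to p0
p0 | .11[1]1   read 1 → write 1, move R, go to p2
p2 | .111[1]   read 1 → write ., move L, go to p2
p2 | .11[1].   read 1 → write ., move L, go to p2
p2 | .1[1]..   read 1 → write ., move L, go to p2
p2 | .[1]...   read 1 → write ., move L, go to p2
p2 | [.]....   read . → write 1, move R, go to p1
p1 | 1[.]...   read . → write ., move L, go to p1
p1 | [1]....
M halts after 9 transitions.

9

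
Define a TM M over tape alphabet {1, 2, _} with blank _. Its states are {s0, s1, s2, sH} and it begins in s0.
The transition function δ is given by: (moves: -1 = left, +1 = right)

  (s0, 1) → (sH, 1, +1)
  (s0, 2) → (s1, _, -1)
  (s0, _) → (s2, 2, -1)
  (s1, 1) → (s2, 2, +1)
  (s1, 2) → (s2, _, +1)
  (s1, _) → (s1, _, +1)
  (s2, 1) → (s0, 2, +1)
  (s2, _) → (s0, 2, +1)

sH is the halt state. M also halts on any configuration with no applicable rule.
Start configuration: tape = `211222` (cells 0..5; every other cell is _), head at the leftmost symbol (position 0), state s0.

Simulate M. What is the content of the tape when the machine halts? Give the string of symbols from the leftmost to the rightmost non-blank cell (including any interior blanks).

state=s0 head=0 tape=_[2]11222_   (s0,2)→(s1,_,-1)
state=s1 head=-1 tape=[_]_11222_   (s1,_)→(s1,_,+1)
state=s1 head=0 tape=_[_]11222_   (s1,_)→(s1,_,+1)
state=s1 head=1 tape=__[1]1222_   (s1,1)→(s2,2,+1)
state=s2 head=2 tape=__2[1]222_   (s2,1)→(s0,2,+1)
state=s0 head=3 tape=__22[2]22_   (s0,2)→(s1,_,-1)
state=s1 head=2 tape=__2[2]_22_   (s1,2)→(s2,_,+1)
state=s2 head=3 tape=__2_[_]22_   (s2,_)→(s0,2,+1)
state=s0 head=4 tape=__2_2[2]2_   (s0,2)→(s1,_,-1)
state=s1 head=3 tape=__2_[2]_2_   (s1,2)→(s2,_,+1)
state=s2 head=4 tape=__2__[_]2_   (s2,_)→(s0,2,+1)
state=s0 head=5 tape=__2__2[2]_   (s0,2)→(s1,_,-1)
state=s1 head=4 tape=__2__[2]__   (s1,2)→(s2,_,+1)
state=s2 head=5 tape=__2___[_]_   (s2,_)→(s0,2,+1)
state=s0 head=6 tape=__2___2[_]   (s0,_)→(s2,2,-1)
state=s2 head=5 tape=__2___[2]2
The non-blank tape span at halt is 2___22.

2___22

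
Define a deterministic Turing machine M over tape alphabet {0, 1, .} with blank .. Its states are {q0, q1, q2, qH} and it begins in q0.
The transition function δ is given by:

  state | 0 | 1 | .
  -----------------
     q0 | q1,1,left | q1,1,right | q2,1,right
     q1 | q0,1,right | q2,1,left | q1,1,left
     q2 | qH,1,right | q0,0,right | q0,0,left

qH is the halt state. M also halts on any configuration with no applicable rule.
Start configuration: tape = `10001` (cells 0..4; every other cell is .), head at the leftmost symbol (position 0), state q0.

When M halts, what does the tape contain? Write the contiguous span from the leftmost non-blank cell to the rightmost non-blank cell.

0010111

q0 | [1]0001..   read 1 → write 1, move right, go to q1
q1 | 1[0]001..   read 0 → write 1, move right, go to q0
q0 | 11[0]01..   read 0 → write 1, move left, go to q1
q1 | 1[1]101..   read 1 → write 1, move left, go to q2
q2 | [1]1101..   read 1 → write 0, move right, go to q0
q0 | 0[1]101..   read 1 → write 1, move right, go to q1
q1 | 01[1]01..   read 1 → write 1, move left, go to q2
q2 | 0[1]101..   read 1 → write 0, move right, go to q0
q0 | 00[1]01..   read 1 → write 1, move right, go to q1
q1 | 001[0]1..   read 0 → write 1, move right, go to q0
q0 | 0011[1]..   read 1 → write 1, move right, go to q1
q1 | 00111[.].   read . → write 1, move left, go to q1
q1 | 0011[1]1.   read 1 → write 1, move left, go to q2
q2 | 001[1]11.   read 1 → write 0, move right, go to q0
q0 | 0010[1]1.   read 1 → write 1, move right, go to q1
q1 | 00101[1].   read 1 → write 1, move left, go to q2
q2 | 0010[1]1.   read 1 → write 0, move right, go to q0
q0 | 00100[1].   read 1 → write 1, move right, go to q1
q1 | 001001[.]   read . → write 1, move left, go to q1
q1 | 00100[1]1   read 1 → write 1, move left, go to q2
q2 | 0010[0]11   read 0 → write 1, move right, go to qH
qH | 00101[1]1
The non-blank tape span at halt is 0010111.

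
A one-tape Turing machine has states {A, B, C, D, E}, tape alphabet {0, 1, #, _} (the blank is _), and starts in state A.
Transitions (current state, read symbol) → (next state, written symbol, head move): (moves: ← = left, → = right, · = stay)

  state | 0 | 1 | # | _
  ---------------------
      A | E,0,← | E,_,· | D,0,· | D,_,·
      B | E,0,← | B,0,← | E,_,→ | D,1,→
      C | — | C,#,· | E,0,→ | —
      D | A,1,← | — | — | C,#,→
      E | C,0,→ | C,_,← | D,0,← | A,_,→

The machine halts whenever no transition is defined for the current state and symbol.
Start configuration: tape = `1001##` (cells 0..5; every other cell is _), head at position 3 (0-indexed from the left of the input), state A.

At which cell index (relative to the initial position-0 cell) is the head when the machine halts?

2

state=A head=3 tape=100[1]##   (A,1)→(E,_,·)
state=E head=3 tape=100[_]##   (E,_)→(A,_,→)
state=A head=4 tape=100_[#]#   (A,#)→(D,0,·)
state=D head=4 tape=100_[0]#   (D,0)→(A,1,←)
state=A head=3 tape=100[_]1#   (A,_)→(D,_,·)
state=D head=3 tape=100[_]1#   (D,_)→(C,#,→)
state=C head=4 tape=100#[1]#   (C,1)→(C,#,·)
state=C head=4 tape=100#[#]#   (C,#)→(E,0,→)
state=E head=5 tape=100#0[#]   (E,#)→(D,0,←)
state=D head=4 tape=100#[0]0   (D,0)→(A,1,←)
state=A head=3 tape=100[#]10   (A,#)→(D,0,·)
state=D head=3 tape=100[0]10   (D,0)→(A,1,←)
state=A head=2 tape=10[0]110   (A,0)→(E,0,←)
state=E head=1 tape=1[0]0110   (E,0)→(C,0,→)
state=C head=2 tape=10[0]110
At halt the head is at cell 2.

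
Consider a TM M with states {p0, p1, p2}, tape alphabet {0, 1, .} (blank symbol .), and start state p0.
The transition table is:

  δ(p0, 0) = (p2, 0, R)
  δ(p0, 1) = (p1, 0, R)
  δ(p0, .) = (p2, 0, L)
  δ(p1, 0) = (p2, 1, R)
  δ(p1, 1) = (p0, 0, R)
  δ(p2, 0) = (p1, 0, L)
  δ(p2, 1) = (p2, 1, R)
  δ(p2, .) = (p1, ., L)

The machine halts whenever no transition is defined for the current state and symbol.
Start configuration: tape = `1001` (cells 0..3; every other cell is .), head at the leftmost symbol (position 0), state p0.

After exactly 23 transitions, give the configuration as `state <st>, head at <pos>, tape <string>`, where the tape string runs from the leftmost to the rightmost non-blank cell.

state p0, head at 5, tape 00000

state=p0 head=0 tape=[1]001..   (p0,1)→(p1,0,R)
state=p1 head=1 tape=0[0]01..   (p1,0)→(p2,1,R)
state=p2 head=2 tape=01[0]1..   (p2,0)→(p1,0,L)
state=p1 head=1 tape=0[1]01..   (p1,1)→(p0,0,R)
state=p0 head=2 tape=00[0]1..   (p0,0)→(p2,0,R)
state=p2 head=3 tape=000[1]..   (p2,1)→(p2,1,R)
state=p2 head=4 tape=0001[.].   (p2,.)→(p1,.,L)
state=p1 head=3 tape=000[1]..   (p1,1)→(p0,0,R)
state=p0 head=4 tape=0000[.].   (p0,.)→(p2,0,L)
state=p2 head=3 tape=000[0]0.   (p2,0)→(p1,0,L)
state=p1 head=2 tape=00[0]00.   (p1,0)→(p2,1,R)
state=p2 head=3 tape=001[0]0.   (p2,0)→(p1,0,L)
state=p1 head=2 tape=00[1]00.   (p1,1)→(p0,0,R)
state=p0 head=3 tape=000[0]0.   (p0,0)→(p2,0,R)
state=p2 head=4 tape=0000[0].   (p2,0)→(p1,0,L)
state=p1 head=3 tape=000[0]0.   (p1,0)→(p2,1,R)
state=p2 head=4 tape=0001[0].   (p2,0)→(p1,0,L)
state=p1 head=3 tape=000[1]0.   (p1,1)→(p0,0,R)
state=p0 head=4 tape=0000[0].   (p0,0)→(p2,0,R)
state=p2 head=5 tape=00000[.]   (p2,.)→(p1,.,L)
state=p1 head=4 tape=0000[0].   (p1,0)→(p2,1,R)
state=p2 head=5 tape=00001[.]   (p2,.)→(p1,.,L)
state=p1 head=4 tape=0000[1].   (p1,1)→(p0,0,R)
state=p0 head=5 tape=00000[.]
After 23 steps: state p0, head at 5, tape 00000.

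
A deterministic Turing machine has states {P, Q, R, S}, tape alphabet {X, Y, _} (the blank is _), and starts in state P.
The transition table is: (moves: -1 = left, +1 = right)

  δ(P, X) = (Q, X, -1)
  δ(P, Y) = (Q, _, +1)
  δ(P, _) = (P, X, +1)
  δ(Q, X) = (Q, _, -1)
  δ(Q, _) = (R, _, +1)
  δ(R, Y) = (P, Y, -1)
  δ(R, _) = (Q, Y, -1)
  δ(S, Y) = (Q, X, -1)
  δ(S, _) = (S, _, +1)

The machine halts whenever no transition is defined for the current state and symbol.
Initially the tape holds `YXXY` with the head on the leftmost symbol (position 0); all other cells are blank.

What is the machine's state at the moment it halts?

state=P head=0 tape=[Y]XXY   (P,Y)→(Q,_,+1)
state=Q head=1 tape=_[X]XY   (Q,X)→(Q,_,-1)
state=Q head=0 tape=[_]_XY   (Q,_)→(R,_,+1)
state=R head=1 tape=_[_]XY   (R,_)→(Q,Y,-1)
state=Q head=0 tape=[_]YXY   (Q,_)→(R,_,+1)
state=R head=1 tape=_[Y]XY   (R,Y)→(P,Y,-1)
state=P head=0 tape=[_]YXY   (P,_)→(P,X,+1)
state=P head=1 tape=X[Y]XY   (P,Y)→(Q,_,+1)
state=Q head=2 tape=X_[X]Y   (Q,X)→(Q,_,-1)
state=Q head=1 tape=X[_]_Y   (Q,_)→(R,_,+1)
state=R head=2 tape=X_[_]Y   (R,_)→(Q,Y,-1)
state=Q head=1 tape=X[_]YY   (Q,_)→(R,_,+1)
state=R head=2 tape=X_[Y]Y   (R,Y)→(P,Y,-1)
state=P head=1 tape=X[_]YY   (P,_)→(P,X,+1)
state=P head=2 tape=XX[Y]Y   (P,Y)→(Q,_,+1)
state=Q head=3 tape=XX_[Y]
No transition is defined for (Q, Y); M halts in state Q.

Q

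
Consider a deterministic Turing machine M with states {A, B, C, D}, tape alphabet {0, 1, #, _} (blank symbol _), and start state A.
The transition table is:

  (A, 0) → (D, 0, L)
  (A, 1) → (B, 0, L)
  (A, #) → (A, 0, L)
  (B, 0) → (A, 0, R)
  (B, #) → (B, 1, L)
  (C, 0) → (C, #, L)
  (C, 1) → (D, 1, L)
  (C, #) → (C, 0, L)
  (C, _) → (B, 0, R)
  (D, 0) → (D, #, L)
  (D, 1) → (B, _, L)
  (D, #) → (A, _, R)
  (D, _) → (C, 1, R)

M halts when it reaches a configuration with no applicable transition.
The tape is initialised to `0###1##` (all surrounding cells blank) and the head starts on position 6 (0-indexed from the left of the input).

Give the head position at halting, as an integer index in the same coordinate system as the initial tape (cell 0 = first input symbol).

state=A head=6 tape=___0###1#[#]   (A,#)→(A,0,L)
state=A head=5 tape=___0###1[#]0   (A,#)→(A,0,L)
state=A head=4 tape=___0###[1]00   (A,1)→(B,0,L)
state=B head=3 tape=___0##[#]000   (B,#)→(B,1,L)
state=B head=2 tape=___0#[#]1000   (B,#)→(B,1,L)
state=B head=1 tape=___0[#]11000   (B,#)→(B,1,L)
state=B head=0 tape=___[0]111000   (B,0)→(A,0,R)
state=A head=1 tape=___0[1]11000   (A,1)→(B,0,L)
state=B head=0 tape=___[0]011000   (B,0)→(A,0,R)
state=A head=1 tape=___0[0]11000   (A,0)→(D,0,L)
state=D head=0 tape=___[0]011000   (D,0)→(D,#,L)
state=D head=-1 tape=__[_]#011000   (D,_)→(C,1,R)
state=C head=0 tape=__1[#]011000   (C,#)→(C,0,L)
state=C head=-1 tape=__[1]0011000   (C,1)→(D,1,L)
state=D head=-2 tape=_[_]10011000   (D,_)→(C,1,R)
state=C head=-1 tape=_1[1]0011000   (C,1)→(D,1,L)
state=D head=-2 tape=_[1]10011000   (D,1)→(B,_,L)
state=B head=-3 tape=[_]_10011000
At halt the head is at cell -3.

-3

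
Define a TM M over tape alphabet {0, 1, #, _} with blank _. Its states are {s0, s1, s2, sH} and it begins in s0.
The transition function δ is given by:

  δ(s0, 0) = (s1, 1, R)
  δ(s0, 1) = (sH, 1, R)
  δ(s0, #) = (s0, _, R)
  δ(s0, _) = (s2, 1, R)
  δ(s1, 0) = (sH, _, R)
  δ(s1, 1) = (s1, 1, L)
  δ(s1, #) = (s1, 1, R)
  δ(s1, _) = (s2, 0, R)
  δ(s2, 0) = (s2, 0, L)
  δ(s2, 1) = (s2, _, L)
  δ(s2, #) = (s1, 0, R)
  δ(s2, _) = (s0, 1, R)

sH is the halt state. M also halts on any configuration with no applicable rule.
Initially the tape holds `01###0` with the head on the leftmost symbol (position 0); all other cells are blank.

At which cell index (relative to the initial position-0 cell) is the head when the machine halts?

6

state=s0 head=0 tape=___[0]1###0_   (s0,0)→(s1,1,R)
state=s1 head=1 tape=___1[1]###0_   (s1,1)→(s1,1,L)
state=s1 head=0 tape=___[1]1###0_   (s1,1)→(s1,1,L)
state=s1 head=-1 tape=__[_]11###0_   (s1,_)→(s2,0,R)
state=s2 head=0 tape=__0[1]1###0_   (s2,1)→(s2,_,L)
state=s2 head=-1 tape=__[0]_1###0_   (s2,0)→(s2,0,L)
state=s2 head=-2 tape=_[_]0_1###0_   (s2,_)→(s0,1,R)
state=s0 head=-1 tape=_1[0]_1###0_   (s0,0)→(s1,1,R)
state=s1 head=0 tape=_11[_]1###0_   (s1,_)→(s2,0,R)
state=s2 head=1 tape=_110[1]###0_   (s2,1)→(s2,_,L)
state=s2 head=0 tape=_11[0]_###0_   (s2,0)→(s2,0,L)
state=s2 head=-1 tape=_1[1]0_###0_   (s2,1)→(s2,_,L)
state=s2 head=-2 tape=_[1]_0_###0_   (s2,1)→(s2,_,L)
state=s2 head=-3 tape=[_]__0_###0_   (s2,_)→(s0,1,R)
state=s0 head=-2 tape=1[_]_0_###0_   (s0,_)→(s2,1,R)
state=s2 head=-1 tape=11[_]0_###0_   (s2,_)→(s0,1,R)
state=s0 head=0 tape=111[0]_###0_   (s0,0)→(s1,1,R)
state=s1 head=1 tape=1111[_]###0_   (s1,_)→(s2,0,R)
state=s2 head=2 tape=11110[#]##0_   (s2,#)→(s1,0,R)
state=s1 head=3 tape=111100[#]#0_   (s1,#)→(s1,1,R)
state=s1 head=4 tape=1111001[#]0_   (s1,#)→(s1,1,R)
state=s1 head=5 tape=11110011[0]_   (s1,0)→(sH,_,R)
state=sH head=6 tape=11110011_[_]
At halt the head is at cell 6.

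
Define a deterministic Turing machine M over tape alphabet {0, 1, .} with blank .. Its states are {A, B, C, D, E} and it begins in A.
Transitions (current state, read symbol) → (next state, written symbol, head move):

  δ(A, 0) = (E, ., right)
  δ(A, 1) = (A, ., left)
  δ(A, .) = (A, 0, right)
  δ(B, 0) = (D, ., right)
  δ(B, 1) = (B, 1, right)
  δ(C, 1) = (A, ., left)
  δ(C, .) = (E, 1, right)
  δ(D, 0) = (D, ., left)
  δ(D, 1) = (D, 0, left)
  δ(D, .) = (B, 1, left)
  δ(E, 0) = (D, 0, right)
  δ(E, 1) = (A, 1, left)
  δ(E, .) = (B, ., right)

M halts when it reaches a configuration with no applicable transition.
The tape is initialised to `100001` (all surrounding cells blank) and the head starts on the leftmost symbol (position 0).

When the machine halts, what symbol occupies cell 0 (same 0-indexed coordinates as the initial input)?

0

A | ..[1]00001   read 1 → write ., move left, go to A
A | .[.].00001   read . → write 0, move right, go to A
A | .0[.]00001   read . → write 0, move right, go to A
A | .00[0]0001   read 0 → write ., move right, go to E
E | .00.[0]001   read 0 → write 0, move right, go to D
D | .00.0[0]01   read 0 → write ., move left, go to D
D | .00.[0].01   read 0 → write ., move left, go to D
D | .00[.]..01   read . → write 1, move left, go to B
B | .0[0]1..01   read 0 → write ., move right, go to D
D | .0.[1]..01   read 1 → write 0, move left, go to D
D | .0[.]0..01   read . → write 1, move left, go to B
B | .[0]10..01   read 0 → write ., move right, go to D
D | ..[1]0..01   read 1 → write 0, move left, go to D
D | .[.]00..01   read . → write 1, move left, go to B
B | [.]100..01
Cell 0 holds 0 when M halts.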